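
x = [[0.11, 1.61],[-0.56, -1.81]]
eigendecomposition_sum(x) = [[-2.76,-4.03], [1.4,2.05]] + [[2.87, 5.64], [-1.96, -3.86]]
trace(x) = -1.70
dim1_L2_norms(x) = [1.61, 1.89]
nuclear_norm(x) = 2.76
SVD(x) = [[0.65, -0.76], [-0.76, -0.65]] @ diag([2.472482892105099, 0.28412734512467475]) @ [[0.2,0.98], [0.98,-0.2]]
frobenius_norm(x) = 2.49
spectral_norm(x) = 2.47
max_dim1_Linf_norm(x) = 1.81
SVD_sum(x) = [[0.32, 1.57],[-0.38, -1.85]] + [[-0.21, 0.04], [-0.18, 0.04]]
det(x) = 0.70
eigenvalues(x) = [-0.71, -0.99]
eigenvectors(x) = [[0.89, -0.83], [-0.45, 0.56]]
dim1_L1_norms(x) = [1.72, 2.37]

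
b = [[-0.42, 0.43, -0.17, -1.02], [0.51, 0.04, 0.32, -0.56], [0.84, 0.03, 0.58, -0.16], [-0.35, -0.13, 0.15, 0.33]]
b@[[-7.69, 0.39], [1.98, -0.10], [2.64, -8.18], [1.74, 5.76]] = [[1.86, -4.69], [-3.97, -5.65], [-5.15, -5.34], [3.4, 0.55]]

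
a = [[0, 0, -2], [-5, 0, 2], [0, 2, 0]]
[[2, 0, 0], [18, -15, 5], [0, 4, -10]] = a @[[-4, 3, -1], [0, 2, -5], [-1, 0, 0]]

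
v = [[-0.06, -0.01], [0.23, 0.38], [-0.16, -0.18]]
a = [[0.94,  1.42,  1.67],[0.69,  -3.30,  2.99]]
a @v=[[0.00, 0.23], [-1.28, -1.8]]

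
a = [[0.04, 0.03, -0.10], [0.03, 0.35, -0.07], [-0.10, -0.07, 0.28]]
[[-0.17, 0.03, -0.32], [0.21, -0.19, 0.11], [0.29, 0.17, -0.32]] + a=[[-0.13, 0.06, -0.42], [0.24, 0.16, 0.04], [0.19, 0.10, -0.04]]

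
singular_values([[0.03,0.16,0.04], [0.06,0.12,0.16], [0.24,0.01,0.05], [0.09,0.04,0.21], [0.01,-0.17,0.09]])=[0.36, 0.24, 0.18]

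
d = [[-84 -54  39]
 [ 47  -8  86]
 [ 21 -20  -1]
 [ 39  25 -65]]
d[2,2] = -1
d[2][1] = -20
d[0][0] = -84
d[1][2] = 86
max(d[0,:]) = 39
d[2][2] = -1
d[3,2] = -65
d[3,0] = 39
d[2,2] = -1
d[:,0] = [-84, 47, 21, 39]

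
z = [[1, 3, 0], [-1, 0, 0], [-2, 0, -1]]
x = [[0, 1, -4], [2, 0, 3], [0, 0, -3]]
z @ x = [[6, 1, 5], [0, -1, 4], [0, -2, 11]]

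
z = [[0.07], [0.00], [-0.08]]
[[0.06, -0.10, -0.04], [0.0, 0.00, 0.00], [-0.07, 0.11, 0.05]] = z @ [[0.83, -1.4, -0.57]]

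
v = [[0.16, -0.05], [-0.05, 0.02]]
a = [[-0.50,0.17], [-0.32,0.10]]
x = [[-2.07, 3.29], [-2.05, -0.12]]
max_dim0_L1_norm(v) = 0.21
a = x @ v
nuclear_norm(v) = 0.18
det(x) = 6.99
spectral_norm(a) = 0.63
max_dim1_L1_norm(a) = 0.67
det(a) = 0.00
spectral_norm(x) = 4.04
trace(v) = 0.18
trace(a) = -0.40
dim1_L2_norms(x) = [3.89, 2.05]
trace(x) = -2.19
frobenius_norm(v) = 0.18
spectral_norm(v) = 0.18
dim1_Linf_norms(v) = [0.16, 0.05]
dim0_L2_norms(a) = [0.59, 0.2]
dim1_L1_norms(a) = [0.67, 0.42]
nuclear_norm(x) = 5.77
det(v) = 0.00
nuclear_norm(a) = 0.63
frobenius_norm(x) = 4.40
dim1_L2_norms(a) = [0.53, 0.34]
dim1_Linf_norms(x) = [3.29, 2.05]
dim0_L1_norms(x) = [4.12, 3.41]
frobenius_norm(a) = 0.63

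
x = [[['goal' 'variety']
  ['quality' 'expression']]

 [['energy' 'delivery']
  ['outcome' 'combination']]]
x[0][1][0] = 'quality'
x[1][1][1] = 'combination'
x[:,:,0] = [['goal', 'quality'], ['energy', 'outcome']]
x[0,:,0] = ['goal', 'quality']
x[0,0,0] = 'goal'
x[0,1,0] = 'quality'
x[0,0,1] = 'variety'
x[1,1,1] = 'combination'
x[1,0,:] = ['energy', 'delivery']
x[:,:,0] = [['goal', 'quality'], ['energy', 'outcome']]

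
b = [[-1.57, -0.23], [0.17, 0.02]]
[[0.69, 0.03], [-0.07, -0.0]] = b @ [[-0.22, -0.01], [-1.49, -0.05]]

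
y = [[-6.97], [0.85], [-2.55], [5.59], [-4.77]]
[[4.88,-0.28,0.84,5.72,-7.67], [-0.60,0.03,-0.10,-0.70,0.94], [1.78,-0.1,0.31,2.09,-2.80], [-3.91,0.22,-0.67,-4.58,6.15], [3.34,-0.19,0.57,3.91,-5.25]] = y @ [[-0.70, 0.04, -0.12, -0.82, 1.10]]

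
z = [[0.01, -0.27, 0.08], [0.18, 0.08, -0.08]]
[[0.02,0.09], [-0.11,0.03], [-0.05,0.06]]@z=[[0.02,  0.0,  -0.01], [0.00,  0.03,  -0.01], [0.01,  0.02,  -0.01]]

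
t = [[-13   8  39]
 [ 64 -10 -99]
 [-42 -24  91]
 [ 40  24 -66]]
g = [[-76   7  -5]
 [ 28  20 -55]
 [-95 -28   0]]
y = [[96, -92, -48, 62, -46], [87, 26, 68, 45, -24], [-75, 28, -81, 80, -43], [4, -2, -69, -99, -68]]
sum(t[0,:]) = 34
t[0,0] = -13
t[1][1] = -10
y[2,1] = 28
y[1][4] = -24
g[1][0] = 28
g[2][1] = -28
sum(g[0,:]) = -74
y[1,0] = 87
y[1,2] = 68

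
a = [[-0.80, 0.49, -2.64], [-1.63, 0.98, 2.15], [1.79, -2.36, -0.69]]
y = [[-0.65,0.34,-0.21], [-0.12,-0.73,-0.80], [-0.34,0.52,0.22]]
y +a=[[-1.45, 0.83, -2.85],  [-1.75, 0.25, 1.35],  [1.45, -1.84, -0.47]]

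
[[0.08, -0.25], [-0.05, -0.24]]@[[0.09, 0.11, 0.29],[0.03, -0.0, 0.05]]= [[-0.00, 0.01, 0.01],[-0.01, -0.01, -0.03]]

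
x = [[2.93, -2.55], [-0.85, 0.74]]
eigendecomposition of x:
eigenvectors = [[0.96, 0.66], [-0.28, 0.75]]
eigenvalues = [3.67, 0.0]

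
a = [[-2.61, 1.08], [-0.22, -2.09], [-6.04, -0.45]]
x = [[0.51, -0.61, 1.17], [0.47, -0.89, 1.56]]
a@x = [[-0.82,0.63,-1.37], [-1.09,1.99,-3.52], [-3.29,4.08,-7.77]]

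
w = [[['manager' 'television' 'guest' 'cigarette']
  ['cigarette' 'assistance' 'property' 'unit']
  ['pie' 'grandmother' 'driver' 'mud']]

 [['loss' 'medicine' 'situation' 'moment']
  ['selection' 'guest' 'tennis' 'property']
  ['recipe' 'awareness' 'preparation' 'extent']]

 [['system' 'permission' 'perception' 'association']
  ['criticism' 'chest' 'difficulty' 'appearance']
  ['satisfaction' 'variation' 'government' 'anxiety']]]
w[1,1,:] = ['selection', 'guest', 'tennis', 'property']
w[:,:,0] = [['manager', 'cigarette', 'pie'], ['loss', 'selection', 'recipe'], ['system', 'criticism', 'satisfaction']]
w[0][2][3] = 'mud'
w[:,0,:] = [['manager', 'television', 'guest', 'cigarette'], ['loss', 'medicine', 'situation', 'moment'], ['system', 'permission', 'perception', 'association']]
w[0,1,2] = 'property'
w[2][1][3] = 'appearance'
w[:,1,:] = [['cigarette', 'assistance', 'property', 'unit'], ['selection', 'guest', 'tennis', 'property'], ['criticism', 'chest', 'difficulty', 'appearance']]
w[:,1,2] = ['property', 'tennis', 'difficulty']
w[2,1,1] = 'chest'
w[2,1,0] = 'criticism'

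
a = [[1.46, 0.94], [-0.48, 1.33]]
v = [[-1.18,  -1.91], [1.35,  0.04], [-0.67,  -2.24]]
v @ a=[[-0.81, -3.65], [1.95, 1.32], [0.10, -3.61]]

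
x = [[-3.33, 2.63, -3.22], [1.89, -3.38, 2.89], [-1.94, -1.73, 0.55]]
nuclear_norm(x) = 10.15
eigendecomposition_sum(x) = [[-3.82, 2.08, -2.88], [3.29, -1.79, 2.47], [-0.27, 0.15, -0.2]] + [[0.33, 0.36, -0.33], [-0.33, -0.36, 0.33], [-0.68, -0.73, 0.68]] + [[0.17, 0.19, -0.01], [-1.06, -1.23, 0.09], [-0.99, -1.15, 0.08]]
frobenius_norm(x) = 7.67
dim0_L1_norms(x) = [7.16, 7.74, 6.66]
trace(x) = -6.16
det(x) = 3.70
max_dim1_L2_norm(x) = 5.33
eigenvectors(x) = [[-0.76, 0.40, -0.11], [0.65, -0.4, 0.73], [-0.05, -0.82, 0.68]]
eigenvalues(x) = [-5.82, 0.65, -0.99]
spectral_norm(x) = 7.11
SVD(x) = [[-0.74, -0.3, -0.6],  [0.67, -0.25, -0.7],  [0.06, -0.92, 0.39]] @ diag([7.1143647955377, 2.85206501491557, 0.18258890083595078]) @ [[0.51, -0.61, 0.61], [0.81, 0.58, -0.1], [-0.3, 0.54, 0.79]]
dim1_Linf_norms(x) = [3.33, 3.38, 1.94]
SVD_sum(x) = [[-2.68, 3.18, -3.21], [2.43, -2.89, 2.92], [0.2, -0.24, 0.24]] + [[-0.69, -0.49, 0.08], [-0.58, -0.42, 0.07], [-2.12, -1.53, 0.25]] + [[0.03, -0.06, -0.09], [0.04, -0.07, -0.10], [-0.02, 0.04, 0.06]]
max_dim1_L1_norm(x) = 9.18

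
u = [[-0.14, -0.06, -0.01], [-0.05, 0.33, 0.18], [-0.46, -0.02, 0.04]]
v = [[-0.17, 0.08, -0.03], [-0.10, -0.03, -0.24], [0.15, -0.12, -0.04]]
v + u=[[-0.31,0.02,-0.04],  [-0.15,0.30,-0.06],  [-0.31,-0.14,0.0]]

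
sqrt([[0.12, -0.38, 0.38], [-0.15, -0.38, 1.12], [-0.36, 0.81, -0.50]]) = [[(0.12-0.06j), (-0.08+0.29j), (-0.03-0.36j)], [(-0.36-0.13j), 0.42+0.61j, (0.33-0.77j)], [(-0.31+0.1j), (0.35-0.48j), 0.26+0.60j]]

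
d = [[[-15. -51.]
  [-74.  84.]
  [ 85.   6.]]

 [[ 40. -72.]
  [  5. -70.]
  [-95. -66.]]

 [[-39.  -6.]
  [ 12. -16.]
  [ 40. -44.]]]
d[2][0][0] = -39.0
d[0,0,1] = -51.0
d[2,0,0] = -39.0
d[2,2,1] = -44.0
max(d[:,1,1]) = 84.0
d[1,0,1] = -72.0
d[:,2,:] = [[85.0, 6.0], [-95.0, -66.0], [40.0, -44.0]]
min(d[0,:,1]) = -51.0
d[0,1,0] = -74.0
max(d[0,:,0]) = 85.0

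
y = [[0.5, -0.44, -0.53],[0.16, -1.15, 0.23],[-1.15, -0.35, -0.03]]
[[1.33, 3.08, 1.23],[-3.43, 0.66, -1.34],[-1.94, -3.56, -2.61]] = y @[[1.04, 3.32, 1.96], [2.42, -0.56, 1.15], [-3.53, -2.22, -1.43]]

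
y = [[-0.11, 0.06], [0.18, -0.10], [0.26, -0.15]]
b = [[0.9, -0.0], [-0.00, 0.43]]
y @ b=[[-0.1, 0.03], [0.16, -0.04], [0.23, -0.06]]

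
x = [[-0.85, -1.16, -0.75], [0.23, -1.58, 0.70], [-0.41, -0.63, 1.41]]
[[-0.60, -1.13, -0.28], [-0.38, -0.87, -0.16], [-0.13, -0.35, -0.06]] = x @ [[0.19, 0.31, 0.1], [0.31, 0.66, 0.14], [0.10, 0.14, 0.05]]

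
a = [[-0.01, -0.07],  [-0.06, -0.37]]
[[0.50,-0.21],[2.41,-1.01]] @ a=[[0.01,0.04], [0.04,0.2]]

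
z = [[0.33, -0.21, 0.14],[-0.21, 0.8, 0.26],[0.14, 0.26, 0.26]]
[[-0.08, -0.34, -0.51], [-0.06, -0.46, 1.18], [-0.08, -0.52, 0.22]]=z @ [[-1.02,-0.92,-0.55], [-0.63,-0.49,1.41], [0.87,-1.02,-0.26]]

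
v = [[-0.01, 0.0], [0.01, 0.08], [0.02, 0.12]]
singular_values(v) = [0.15, 0.01]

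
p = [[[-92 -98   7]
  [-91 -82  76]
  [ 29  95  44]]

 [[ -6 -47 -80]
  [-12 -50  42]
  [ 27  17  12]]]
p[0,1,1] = -82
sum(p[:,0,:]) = -316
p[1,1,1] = -50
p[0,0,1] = -98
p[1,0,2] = -80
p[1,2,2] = 12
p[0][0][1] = -98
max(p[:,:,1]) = 95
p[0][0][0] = -92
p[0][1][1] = -82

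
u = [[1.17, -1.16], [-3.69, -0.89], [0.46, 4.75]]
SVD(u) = [[-0.13, 0.41], [-0.41, -0.85], [0.9, -0.33]] @ diag([5.121747170965142, 3.6965532481908827]) @ [[0.35, 0.94], [0.94, -0.35]]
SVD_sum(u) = [[-0.24, -0.64], [-0.74, -1.99], [1.61, 4.32]] + [[1.41,-0.52], [-2.95,1.10], [-1.15,0.43]]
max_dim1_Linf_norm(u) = 4.75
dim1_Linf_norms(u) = [1.17, 3.69, 4.75]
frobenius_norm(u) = 6.32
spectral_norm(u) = 5.12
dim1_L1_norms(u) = [2.33, 4.58, 5.21]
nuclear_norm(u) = 8.82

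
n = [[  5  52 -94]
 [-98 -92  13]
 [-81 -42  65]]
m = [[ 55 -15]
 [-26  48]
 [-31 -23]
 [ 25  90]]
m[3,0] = 25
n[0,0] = 5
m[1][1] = 48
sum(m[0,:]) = 40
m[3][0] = 25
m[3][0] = 25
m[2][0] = -31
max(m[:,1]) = 90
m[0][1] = -15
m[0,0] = 55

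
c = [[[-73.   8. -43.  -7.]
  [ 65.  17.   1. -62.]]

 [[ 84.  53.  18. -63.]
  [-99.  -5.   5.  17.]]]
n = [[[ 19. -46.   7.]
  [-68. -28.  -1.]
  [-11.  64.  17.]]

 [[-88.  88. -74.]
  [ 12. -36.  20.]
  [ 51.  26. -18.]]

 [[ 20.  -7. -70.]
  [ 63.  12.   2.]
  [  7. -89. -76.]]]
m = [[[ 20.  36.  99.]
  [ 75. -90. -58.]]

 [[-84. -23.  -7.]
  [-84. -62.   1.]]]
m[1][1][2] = 1.0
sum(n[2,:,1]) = -84.0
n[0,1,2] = -1.0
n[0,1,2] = -1.0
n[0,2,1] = 64.0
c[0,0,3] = -7.0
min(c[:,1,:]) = -99.0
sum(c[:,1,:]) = -61.0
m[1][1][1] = -62.0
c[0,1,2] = 1.0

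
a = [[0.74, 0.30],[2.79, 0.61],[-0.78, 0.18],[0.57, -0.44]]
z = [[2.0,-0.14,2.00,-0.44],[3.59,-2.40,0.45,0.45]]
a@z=[[2.56, -0.82, 1.62, -0.19], [7.77, -1.85, 5.85, -0.95], [-0.91, -0.32, -1.48, 0.42], [-0.44, 0.98, 0.94, -0.45]]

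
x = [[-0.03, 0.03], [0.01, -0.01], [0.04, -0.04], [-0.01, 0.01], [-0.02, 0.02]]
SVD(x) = [[-0.54, -0.84], [0.18, -0.11], [0.72, -0.46], [-0.18, 0.11], [-0.36, 0.23]] @ diag([0.07874007874011811, 7.775682455557284e-19]) @ [[0.71, -0.71], [-0.71, -0.71]]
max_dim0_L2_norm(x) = 0.06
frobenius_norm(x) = 0.08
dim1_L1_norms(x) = [0.06, 0.02, 0.08, 0.02, 0.04]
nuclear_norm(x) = 0.08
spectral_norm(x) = 0.08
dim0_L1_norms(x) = [0.11, 0.11]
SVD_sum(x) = [[-0.03, 0.03], [0.01, -0.01], [0.04, -0.04], [-0.01, 0.01], [-0.02, 0.02]] + [[0.00, 0.00], [0.0, 0.00], [0.00, 0.00], [-0.0, -0.0], [-0.00, -0.0]]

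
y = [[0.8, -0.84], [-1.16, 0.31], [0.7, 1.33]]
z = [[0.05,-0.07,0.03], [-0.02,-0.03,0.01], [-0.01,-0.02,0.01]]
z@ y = [[0.14, -0.02], [0.03, 0.02], [0.02, 0.02]]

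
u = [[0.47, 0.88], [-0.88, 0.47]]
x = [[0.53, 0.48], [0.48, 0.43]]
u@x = [[0.67, 0.6], [-0.24, -0.22]]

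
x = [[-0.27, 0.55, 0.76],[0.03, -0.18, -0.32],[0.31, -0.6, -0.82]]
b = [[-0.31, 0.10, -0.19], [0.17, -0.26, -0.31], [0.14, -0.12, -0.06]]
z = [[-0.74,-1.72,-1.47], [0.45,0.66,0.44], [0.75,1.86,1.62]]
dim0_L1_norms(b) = [0.62, 0.48, 0.56]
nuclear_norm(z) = 3.84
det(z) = -0.00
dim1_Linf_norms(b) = [0.31, 0.31, 0.14]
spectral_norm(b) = 0.49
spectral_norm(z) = 3.62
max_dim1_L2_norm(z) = 2.58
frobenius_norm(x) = 1.49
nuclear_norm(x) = 1.57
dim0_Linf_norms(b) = [0.31, 0.26, 0.31]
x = z @ b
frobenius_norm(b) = 0.61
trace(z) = 1.54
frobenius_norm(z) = 3.63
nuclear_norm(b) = 0.86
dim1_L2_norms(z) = [2.38, 0.91, 2.58]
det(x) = -0.00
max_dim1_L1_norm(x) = 1.73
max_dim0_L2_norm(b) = 0.38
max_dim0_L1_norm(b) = 0.62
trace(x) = -1.27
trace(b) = -0.63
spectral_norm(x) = 1.49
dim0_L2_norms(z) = [1.15, 2.62, 2.23]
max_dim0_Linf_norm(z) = 1.86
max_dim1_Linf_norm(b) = 0.31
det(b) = 0.00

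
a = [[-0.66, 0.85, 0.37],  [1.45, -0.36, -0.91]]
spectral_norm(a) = 2.00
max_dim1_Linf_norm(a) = 1.45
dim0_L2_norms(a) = [1.59, 0.92, 0.98]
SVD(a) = [[-0.51, 0.86], [0.86, 0.51]] @ diag([2.0011560868660863, 0.592093164965459]) @ [[0.79, -0.37, -0.49], [0.29, 0.93, -0.24]]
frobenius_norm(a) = 2.09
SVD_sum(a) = [[-0.81, 0.38, 0.49],[1.36, -0.64, -0.84]] + [[0.15, 0.47, -0.12], [0.09, 0.28, -0.07]]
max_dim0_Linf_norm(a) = 1.45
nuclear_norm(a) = 2.59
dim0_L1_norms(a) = [2.11, 1.21, 1.28]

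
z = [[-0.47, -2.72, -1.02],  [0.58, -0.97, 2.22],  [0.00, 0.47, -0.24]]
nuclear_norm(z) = 5.52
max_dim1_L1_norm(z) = 4.21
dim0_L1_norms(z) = [1.05, 4.16, 3.48]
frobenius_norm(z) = 3.89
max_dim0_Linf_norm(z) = 2.72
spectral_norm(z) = 2.97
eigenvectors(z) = [[-0.95+0.00j, (-0.95-0j), (-0.97+0j)],[-0.14+0.24j, (-0.14-0.24j), (-0.03+0j)],[(0.16-0.01j), (0.16+0.01j), (0.24+0j)]]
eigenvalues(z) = [(-0.69+0.67j), (-0.69-0.67j), (-0.3+0j)]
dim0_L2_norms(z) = [0.75, 2.93, 2.45]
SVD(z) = [[-0.99, 0.11, 0.12], [-0.09, -0.98, 0.15], [0.13, 0.14, 0.98]] @ diag([2.967272241081915, 2.5175053879922413, 0.03690621539448469]) @ [[0.14, 0.95, 0.26], [-0.25, 0.29, -0.92], [0.96, -0.06, -0.28]]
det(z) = -0.28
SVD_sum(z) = [[-0.41, -2.8, -0.77], [-0.04, -0.25, -0.07], [0.05, 0.37, 0.10]] + [[-0.07, 0.08, -0.25], [0.61, -0.72, 2.29], [-0.09, 0.1, -0.33]] + [[0.00, -0.0, -0.00],[0.01, -0.0, -0.00],[0.03, -0.0, -0.01]]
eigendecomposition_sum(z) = [[-0.50+1.42j, -1.44-1.12j, (-2.18+5.49j)], [0.28+0.33j, (-0.49+0.2j), (1.06+1.34j)], [0.07-0.24j, 0.26+0.17j, (0.3-0.95j)]] + [[(-0.5-1.42j), -1.44+1.12j, -2.18-5.49j],  [(0.28-0.33j), (-0.49-0.2j), (1.06-1.34j)],  [(0.07+0.24j), (0.26-0.17j), 0.30+0.95j]] + [[0.54+0.00j, (0.16-0j), 3.35+0.00j],[(0.02+0j), (0.01-0j), (0.11+0j)],[-0.14-0.00j, (-0.04+0j), -0.84-0.00j]]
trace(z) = -1.68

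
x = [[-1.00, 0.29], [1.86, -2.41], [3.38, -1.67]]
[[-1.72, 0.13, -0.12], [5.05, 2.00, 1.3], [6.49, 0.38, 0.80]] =x @ [[1.43, -0.48, -0.05], [-0.99, -1.20, -0.58]]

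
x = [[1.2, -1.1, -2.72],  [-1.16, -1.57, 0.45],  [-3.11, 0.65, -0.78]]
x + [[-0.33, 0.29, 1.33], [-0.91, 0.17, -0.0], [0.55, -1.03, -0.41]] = [[0.87,-0.81,-1.39], [-2.07,-1.40,0.45], [-2.56,-0.38,-1.19]]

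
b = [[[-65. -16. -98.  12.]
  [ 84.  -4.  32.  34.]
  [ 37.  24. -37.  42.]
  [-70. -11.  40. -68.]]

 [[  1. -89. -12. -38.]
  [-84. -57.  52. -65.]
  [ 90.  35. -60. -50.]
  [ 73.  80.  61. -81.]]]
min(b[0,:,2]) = -98.0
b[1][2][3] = -50.0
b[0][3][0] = -70.0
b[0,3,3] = -68.0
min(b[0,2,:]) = -37.0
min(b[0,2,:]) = -37.0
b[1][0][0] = 1.0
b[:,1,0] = [84.0, -84.0]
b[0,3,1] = -11.0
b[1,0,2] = -12.0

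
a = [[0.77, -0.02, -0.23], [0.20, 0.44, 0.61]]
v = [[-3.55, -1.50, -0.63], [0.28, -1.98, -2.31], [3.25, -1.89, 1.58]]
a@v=[[-3.49, -0.68, -0.8], [1.4, -2.32, -0.18]]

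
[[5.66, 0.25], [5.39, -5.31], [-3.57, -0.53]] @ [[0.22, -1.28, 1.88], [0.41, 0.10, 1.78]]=[[1.35, -7.22, 11.09], [-0.99, -7.43, 0.68], [-1.0, 4.52, -7.65]]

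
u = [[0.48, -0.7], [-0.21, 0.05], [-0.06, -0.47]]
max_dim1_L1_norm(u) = 1.18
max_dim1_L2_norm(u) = 0.85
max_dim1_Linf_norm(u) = 0.7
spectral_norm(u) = 0.94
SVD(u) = [[-0.9, 0.29], [0.15, -0.49], [-0.41, -0.82]] @ diag([0.9388017742810619, 0.33189038643312513]) @ [[-0.47,  0.88], [0.88,  0.47]]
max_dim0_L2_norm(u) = 0.84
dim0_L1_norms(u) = [0.75, 1.22]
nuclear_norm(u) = 1.27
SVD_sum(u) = [[0.39, -0.75], [-0.07, 0.13], [0.18, -0.34]] + [[0.09, 0.05], [-0.14, -0.08], [-0.24, -0.13]]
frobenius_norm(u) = 1.00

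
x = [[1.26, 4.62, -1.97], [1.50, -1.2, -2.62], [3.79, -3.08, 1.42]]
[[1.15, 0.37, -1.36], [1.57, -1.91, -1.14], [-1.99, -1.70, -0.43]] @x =[[-3.15,9.06,-5.17], [-5.21,13.06,0.29], [-6.69,-5.83,7.76]]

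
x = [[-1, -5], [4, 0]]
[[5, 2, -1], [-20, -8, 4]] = x@[[-5, -2, 1], [0, 0, 0]]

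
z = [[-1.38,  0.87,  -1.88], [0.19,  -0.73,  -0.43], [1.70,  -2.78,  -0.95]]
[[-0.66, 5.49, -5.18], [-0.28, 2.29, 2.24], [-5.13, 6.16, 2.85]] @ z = [[-6.85, 9.82, 3.80], [4.63, -8.14, -2.59], [13.09, -16.88, 4.29]]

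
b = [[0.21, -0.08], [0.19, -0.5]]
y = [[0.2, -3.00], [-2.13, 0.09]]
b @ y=[[0.21, -0.64], [1.10, -0.62]]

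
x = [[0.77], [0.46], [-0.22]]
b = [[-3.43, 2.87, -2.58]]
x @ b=[[-2.64, 2.21, -1.99], [-1.58, 1.32, -1.19], [0.75, -0.63, 0.57]]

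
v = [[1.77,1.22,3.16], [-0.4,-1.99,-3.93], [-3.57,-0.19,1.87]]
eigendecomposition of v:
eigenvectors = [[(-0.1+0.53j), -0.10-0.53j, (0.21+0j)], [(0.4-0.4j), (0.4+0.4j), -0.96+0.00j], [(-0.63+0j), -0.63-0.00j, (0.18+0j)]]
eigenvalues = [(1.41+2.9j), (1.41-2.9j), (-1.17+0j)]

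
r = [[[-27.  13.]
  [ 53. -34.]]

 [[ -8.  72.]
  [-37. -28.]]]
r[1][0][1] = 72.0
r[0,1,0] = 53.0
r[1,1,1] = -28.0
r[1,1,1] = -28.0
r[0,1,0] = 53.0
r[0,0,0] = -27.0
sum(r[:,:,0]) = -19.0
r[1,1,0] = -37.0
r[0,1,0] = 53.0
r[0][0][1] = 13.0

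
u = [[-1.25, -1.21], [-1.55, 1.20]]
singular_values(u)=[2.02, 1.67]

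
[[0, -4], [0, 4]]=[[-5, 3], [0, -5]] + [[5, -7], [0, 9]]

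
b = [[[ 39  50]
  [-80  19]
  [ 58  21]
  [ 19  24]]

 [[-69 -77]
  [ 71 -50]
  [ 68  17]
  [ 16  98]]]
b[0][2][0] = 58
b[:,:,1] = [[50, 19, 21, 24], [-77, -50, 17, 98]]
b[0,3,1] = 24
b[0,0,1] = 50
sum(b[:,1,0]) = -9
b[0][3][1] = 24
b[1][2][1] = 17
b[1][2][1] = 17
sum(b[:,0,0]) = -30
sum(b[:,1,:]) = -40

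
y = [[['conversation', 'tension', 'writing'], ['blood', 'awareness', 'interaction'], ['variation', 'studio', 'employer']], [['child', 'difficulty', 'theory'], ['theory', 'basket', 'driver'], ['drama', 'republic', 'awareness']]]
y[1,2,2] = 'awareness'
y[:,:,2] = [['writing', 'interaction', 'employer'], ['theory', 'driver', 'awareness']]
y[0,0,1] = 'tension'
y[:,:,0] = [['conversation', 'blood', 'variation'], ['child', 'theory', 'drama']]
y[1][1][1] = 'basket'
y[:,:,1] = [['tension', 'awareness', 'studio'], ['difficulty', 'basket', 'republic']]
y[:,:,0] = [['conversation', 'blood', 'variation'], ['child', 'theory', 'drama']]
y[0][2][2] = 'employer'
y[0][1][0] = 'blood'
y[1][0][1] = 'difficulty'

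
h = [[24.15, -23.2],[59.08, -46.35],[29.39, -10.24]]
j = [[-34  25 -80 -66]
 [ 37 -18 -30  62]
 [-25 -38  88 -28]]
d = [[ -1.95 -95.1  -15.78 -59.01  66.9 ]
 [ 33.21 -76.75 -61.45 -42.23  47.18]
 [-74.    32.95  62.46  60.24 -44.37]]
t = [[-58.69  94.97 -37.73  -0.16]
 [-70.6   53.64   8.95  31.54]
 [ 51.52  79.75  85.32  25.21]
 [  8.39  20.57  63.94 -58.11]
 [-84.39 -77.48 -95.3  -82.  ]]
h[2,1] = -10.24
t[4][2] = -95.3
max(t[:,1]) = 94.97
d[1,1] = -76.75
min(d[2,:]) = -74.0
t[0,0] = -58.69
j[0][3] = -66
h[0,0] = 24.15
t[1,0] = -70.6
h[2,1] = -10.24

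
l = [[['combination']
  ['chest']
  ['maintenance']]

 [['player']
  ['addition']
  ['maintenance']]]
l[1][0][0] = 'player'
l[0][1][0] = 'chest'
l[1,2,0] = 'maintenance'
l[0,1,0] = 'chest'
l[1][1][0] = 'addition'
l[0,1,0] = 'chest'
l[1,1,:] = ['addition']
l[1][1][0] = 'addition'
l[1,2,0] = 'maintenance'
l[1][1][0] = 'addition'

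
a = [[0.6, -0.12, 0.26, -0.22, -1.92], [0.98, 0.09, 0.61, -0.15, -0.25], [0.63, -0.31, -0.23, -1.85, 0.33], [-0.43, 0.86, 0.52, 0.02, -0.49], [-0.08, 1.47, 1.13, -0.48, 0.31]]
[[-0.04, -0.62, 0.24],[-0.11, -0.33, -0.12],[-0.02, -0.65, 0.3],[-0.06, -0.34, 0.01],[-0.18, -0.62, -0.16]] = a @[[-0.13, -0.12, -0.30],[-0.17, -0.26, -0.34],[0.05, -0.11, 0.21],[-0.01, 0.41, -0.26],[-0.0, 0.24, -0.14]]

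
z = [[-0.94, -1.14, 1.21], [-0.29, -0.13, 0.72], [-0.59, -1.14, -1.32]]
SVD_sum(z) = [[-0.94, -1.09, 1.25], [-0.34, -0.39, 0.45], [-0.04, -0.04, 0.05]] + [[-0.02, -0.04, -0.05],[0.11, 0.22, 0.28],[-0.54, -1.11, -1.37]] + [[0.02,-0.01,0.0],[-0.06,0.04,-0.01],[-0.01,0.01,-0.0]]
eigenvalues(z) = [(-1.24+1.2j), (-1.24-1.2j), (0.1+0j)]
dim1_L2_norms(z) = [1.91, 0.79, 1.84]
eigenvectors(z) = [[(-0.73+0j), (-0.73-0j), 0.80+0.00j], [(-0.27+0.11j), (-0.27-0.11j), -0.58+0.00j], [-0.07-0.62j, (-0.07+0.62j), (0.14+0j)]]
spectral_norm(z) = 2.03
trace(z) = -2.39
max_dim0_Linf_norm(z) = 1.32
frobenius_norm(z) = 2.77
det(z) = 0.30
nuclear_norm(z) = 3.99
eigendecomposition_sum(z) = [[-0.49+0.30j, (-0.52+0.61j), (0.61+0.85j)], [(-0.13+0.18j), -0.10+0.30j, 0.35+0.21j], [(-0.3-0.38j), (-0.56-0.39j), -0.66+0.60j]] + [[-0.49-0.30j, -0.52-0.61j, 0.61-0.85j], [-0.13-0.18j, -0.10-0.30j, 0.35-0.21j], [(-0.3+0.38j), (-0.56+0.39j), -0.66-0.60j]] + [[(0.03-0j),  (-0.09+0j),  -0.02-0.00j], [-0.03+0.00j,  0.07-0.00j,  (0.01+0j)], [0.01-0.00j,  (-0.02+0j),  (-0-0j)]]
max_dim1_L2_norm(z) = 1.91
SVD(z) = [[0.94, 0.03, 0.34], [0.34, -0.2, -0.92], [0.04, 0.98, -0.2]] @ diag([2.0308855413133453, 1.8778496678762546, 0.07735982769783514]) @ [[-0.49, -0.57, 0.66], [-0.29, -0.6, -0.74], [0.82, -0.56, 0.13]]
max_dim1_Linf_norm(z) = 1.32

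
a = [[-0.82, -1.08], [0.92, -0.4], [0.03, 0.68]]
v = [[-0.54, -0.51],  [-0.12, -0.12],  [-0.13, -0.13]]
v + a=[[-1.36, -1.59], [0.8, -0.52], [-0.10, 0.55]]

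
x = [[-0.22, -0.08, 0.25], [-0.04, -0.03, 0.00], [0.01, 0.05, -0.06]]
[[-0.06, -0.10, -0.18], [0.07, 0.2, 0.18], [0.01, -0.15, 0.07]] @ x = [[0.02, -0.00, -0.0],[-0.02, -0.0, 0.01],[0.00, 0.01, -0.00]]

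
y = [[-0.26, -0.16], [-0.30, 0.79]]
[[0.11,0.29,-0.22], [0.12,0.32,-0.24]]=y@[[-0.43, -1.09, 0.83], [-0.01, -0.01, 0.01]]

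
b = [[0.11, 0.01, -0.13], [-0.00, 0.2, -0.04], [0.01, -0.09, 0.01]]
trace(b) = 0.32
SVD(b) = [[-0.29, 0.95, -0.07], [-0.88, -0.24, 0.41], [0.38, 0.18, 0.91]] @ diag([0.22789110763486992, 0.16450255073446113, 0.002133978164876917]) @ [[-0.13, -0.93, 0.34], [0.65, -0.34, -0.68], [0.75, 0.13, 0.65]]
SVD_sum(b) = [[0.01, 0.06, -0.02], [0.03, 0.19, -0.07], [-0.01, -0.08, 0.03]] + [[0.1, -0.05, -0.11],[-0.03, 0.01, 0.03],[0.02, -0.01, -0.02]] + [[-0.00, -0.0, -0.0], [0.0, 0.0, 0.0], [0.00, 0.00, 0.0]]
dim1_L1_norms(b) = [0.25, 0.24, 0.11]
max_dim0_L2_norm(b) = 0.22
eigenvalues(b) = [0.0, 0.1, 0.22]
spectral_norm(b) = 0.23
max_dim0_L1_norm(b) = 0.3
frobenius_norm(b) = 0.28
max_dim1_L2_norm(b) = 0.2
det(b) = 0.00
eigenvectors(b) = [[0.76, -1.00, 0.48], [0.13, -0.03, 0.81], [0.63, -0.08, -0.33]]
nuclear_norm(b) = 0.39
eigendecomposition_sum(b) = [[-0.0,0.00,0.0],[-0.00,0.00,0.00],[-0.0,0.0,0.00]] + [[0.11, -0.11, -0.11], [0.0, -0.00, -0.0], [0.01, -0.01, -0.01]] + [[-0.00, 0.12, -0.02], [-0.00, 0.20, -0.04], [0.0, -0.08, 0.02]]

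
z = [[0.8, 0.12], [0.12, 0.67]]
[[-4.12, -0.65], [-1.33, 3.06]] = z @[[-4.98,-1.54],[-1.10,4.84]]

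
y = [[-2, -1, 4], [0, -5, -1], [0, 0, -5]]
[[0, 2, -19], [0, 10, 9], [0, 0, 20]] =y@[[0, 0, 2], [0, -2, -1], [0, 0, -4]]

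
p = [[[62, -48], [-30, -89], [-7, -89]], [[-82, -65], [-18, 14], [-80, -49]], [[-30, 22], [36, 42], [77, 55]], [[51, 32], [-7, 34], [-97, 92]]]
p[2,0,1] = 22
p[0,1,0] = -30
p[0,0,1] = -48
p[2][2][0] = 77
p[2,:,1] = [22, 42, 55]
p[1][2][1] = -49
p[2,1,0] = 36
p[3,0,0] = 51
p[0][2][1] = -89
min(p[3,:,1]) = 32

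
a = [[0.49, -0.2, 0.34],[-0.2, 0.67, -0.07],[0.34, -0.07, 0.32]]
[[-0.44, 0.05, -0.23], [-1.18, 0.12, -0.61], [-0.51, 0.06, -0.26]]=a@[[-1.46,0.16,-0.76], [-2.25,0.24,-1.17], [-0.52,0.06,-0.27]]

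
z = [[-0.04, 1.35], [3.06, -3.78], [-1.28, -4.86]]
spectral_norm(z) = 6.38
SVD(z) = [[0.21, -0.06], [-0.67, -0.74], [-0.71, 0.67]] @ diag([6.38059866131032, 3.165763845154112]) @ [[-0.18, 0.98], [-0.98, -0.18]]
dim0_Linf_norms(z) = [3.06, 4.86]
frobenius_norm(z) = 7.12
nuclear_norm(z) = 9.55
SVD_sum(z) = [[-0.24, 1.31], [0.76, -4.2], [0.81, -4.48]] + [[0.2, 0.04],[2.3, 0.42],[-2.09, -0.38]]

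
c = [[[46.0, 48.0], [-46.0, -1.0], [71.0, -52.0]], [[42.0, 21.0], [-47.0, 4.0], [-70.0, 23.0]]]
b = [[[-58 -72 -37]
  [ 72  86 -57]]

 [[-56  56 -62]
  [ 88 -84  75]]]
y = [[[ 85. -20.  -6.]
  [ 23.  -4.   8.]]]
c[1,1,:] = [-47.0, 4.0]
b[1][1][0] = 88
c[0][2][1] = -52.0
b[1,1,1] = -84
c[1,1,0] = -47.0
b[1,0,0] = -56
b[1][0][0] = -56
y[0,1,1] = -4.0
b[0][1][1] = 86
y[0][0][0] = 85.0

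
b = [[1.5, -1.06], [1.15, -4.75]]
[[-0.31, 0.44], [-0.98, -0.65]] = b @[[-0.07, 0.47], [0.19, 0.25]]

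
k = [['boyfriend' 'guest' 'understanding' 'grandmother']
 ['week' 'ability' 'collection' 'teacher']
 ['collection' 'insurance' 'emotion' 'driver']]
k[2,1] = 'insurance'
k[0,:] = ['boyfriend', 'guest', 'understanding', 'grandmother']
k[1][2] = 'collection'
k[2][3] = 'driver'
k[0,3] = 'grandmother'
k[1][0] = 'week'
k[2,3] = 'driver'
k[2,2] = 'emotion'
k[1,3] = 'teacher'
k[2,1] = 'insurance'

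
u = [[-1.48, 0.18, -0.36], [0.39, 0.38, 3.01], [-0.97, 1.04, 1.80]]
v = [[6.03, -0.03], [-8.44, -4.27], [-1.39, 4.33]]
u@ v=[[-9.94, -2.28], [-5.04, 11.4], [-17.13, 3.38]]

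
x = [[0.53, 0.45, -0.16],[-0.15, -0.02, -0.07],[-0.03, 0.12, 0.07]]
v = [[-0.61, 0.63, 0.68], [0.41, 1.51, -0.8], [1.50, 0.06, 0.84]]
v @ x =[[-0.44, -0.21, 0.10], [0.01, 0.06, -0.23], [0.76, 0.77, -0.19]]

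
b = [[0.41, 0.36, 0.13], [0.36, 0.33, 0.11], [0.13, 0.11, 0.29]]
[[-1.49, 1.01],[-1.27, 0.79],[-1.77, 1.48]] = b@[[-3.23, 5.85],[1.41, -5.52],[-5.19, 4.58]]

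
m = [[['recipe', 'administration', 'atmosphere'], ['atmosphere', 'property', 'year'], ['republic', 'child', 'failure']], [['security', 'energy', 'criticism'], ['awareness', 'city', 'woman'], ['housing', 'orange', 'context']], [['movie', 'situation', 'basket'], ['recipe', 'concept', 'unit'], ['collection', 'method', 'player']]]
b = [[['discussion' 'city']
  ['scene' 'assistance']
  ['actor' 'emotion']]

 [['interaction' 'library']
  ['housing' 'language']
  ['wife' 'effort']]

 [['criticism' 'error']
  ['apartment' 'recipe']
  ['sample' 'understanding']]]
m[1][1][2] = 'woman'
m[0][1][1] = 'property'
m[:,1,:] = [['atmosphere', 'property', 'year'], ['awareness', 'city', 'woman'], ['recipe', 'concept', 'unit']]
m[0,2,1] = 'child'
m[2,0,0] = 'movie'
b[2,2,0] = 'sample'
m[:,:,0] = [['recipe', 'atmosphere', 'republic'], ['security', 'awareness', 'housing'], ['movie', 'recipe', 'collection']]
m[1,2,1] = 'orange'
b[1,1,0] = 'housing'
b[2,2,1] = 'understanding'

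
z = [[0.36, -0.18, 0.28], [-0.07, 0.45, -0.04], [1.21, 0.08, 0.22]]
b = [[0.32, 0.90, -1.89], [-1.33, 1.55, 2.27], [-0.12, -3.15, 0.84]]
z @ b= [[0.32,-0.84,-0.85], [-0.62,0.76,1.12], [0.25,0.52,-1.92]]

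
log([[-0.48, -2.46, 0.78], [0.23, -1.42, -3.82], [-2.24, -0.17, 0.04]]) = [[0.93+0.78j,(-0.44+1.12j),(1.19+1.1j)], [0.89+1.08j,(1+1.55j),(-0.85+1.52j)], [(-0.72+0.58j),(0.51+0.83j),1.21+0.81j]]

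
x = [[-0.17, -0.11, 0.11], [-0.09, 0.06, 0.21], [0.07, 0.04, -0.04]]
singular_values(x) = [0.3, 0.16, 0.01]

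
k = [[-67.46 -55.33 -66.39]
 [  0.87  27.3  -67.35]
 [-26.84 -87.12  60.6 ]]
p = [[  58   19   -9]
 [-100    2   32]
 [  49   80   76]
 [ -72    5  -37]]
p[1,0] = -100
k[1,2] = -67.35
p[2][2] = 76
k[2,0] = -26.84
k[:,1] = [-55.33, 27.3, -87.12]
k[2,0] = -26.84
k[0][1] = -55.33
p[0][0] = 58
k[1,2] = -67.35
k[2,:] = [-26.84, -87.12, 60.6]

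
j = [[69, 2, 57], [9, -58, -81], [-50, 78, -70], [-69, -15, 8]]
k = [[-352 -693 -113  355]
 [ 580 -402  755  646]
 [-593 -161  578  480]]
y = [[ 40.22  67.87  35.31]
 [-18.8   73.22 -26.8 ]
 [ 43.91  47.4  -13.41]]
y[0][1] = 67.87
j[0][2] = 57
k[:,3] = [355, 646, 480]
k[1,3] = 646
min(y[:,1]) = 47.4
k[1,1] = -402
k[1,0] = 580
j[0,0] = 69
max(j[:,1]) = 78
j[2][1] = 78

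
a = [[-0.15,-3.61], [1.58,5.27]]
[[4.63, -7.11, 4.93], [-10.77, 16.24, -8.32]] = a@[[-2.95, 4.31, -0.83], [-1.16, 1.79, -1.33]]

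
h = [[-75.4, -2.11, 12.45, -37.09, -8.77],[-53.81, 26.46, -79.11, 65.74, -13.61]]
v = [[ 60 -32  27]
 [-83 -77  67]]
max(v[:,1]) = -32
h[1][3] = 65.74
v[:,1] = [-32, -77]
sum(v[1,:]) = -93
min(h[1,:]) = -79.11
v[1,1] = -77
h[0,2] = 12.45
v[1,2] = 67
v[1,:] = [-83, -77, 67]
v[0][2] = 27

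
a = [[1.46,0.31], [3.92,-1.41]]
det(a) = -3.27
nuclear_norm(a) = 5.11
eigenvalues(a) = [1.83, -1.78]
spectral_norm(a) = 4.36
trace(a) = 0.05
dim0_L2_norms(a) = [4.18, 1.44]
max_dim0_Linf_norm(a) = 3.92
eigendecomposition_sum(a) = [[1.64, 0.16], [1.99, 0.19]] + [[-0.18, 0.15],[1.93, -1.6]]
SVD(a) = [[-0.30, -0.95], [-0.95, 0.30]] @ diag([4.361038924315543, 0.7506926805322691]) @ [[-0.96, 0.29], [-0.29, -0.96]]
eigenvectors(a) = [[0.64,-0.1], [0.77,1.0]]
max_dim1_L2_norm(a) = 4.17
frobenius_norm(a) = 4.43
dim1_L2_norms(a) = [1.49, 4.17]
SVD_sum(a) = [[1.25, -0.38],  [3.98, -1.19]] + [[0.21, 0.69], [-0.06, -0.22]]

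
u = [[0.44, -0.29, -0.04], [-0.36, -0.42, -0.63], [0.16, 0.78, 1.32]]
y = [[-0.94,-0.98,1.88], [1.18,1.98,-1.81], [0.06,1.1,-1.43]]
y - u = [[-1.38, -0.69, 1.92], [1.54, 2.40, -1.18], [-0.1, 0.32, -2.75]]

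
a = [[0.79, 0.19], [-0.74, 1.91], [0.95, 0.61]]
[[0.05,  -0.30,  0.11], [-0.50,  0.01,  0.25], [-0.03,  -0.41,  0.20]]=a @ [[0.11,-0.35,0.1], [-0.22,-0.13,0.17]]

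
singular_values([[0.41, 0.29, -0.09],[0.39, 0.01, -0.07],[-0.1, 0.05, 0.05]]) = [0.63, 0.2, 0.03]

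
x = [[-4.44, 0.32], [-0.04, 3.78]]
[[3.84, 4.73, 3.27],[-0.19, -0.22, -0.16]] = x @ [[-0.87, -1.07, -0.74], [-0.06, -0.07, -0.05]]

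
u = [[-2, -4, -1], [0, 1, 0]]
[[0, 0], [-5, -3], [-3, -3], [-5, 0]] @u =[[0, 0, 0], [10, 17, 5], [6, 9, 3], [10, 20, 5]]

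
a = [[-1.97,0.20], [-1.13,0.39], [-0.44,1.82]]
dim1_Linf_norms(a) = [1.97, 1.13, 1.82]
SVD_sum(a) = [[-1.56, 0.91],  [-1.01, 0.59],  [-1.12, 0.65]] + [[-0.41,-0.71], [-0.12,-0.2], [0.68,1.17]]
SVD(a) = [[-0.72, 0.51], [-0.47, 0.15], [-0.52, -0.85]] @ diag([2.5112040903752053, 1.596794919982788]) @ [[0.86, -0.5],[-0.50, -0.86]]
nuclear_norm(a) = 4.11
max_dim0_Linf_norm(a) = 1.97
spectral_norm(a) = 2.51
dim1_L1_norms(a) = [2.17, 1.52, 2.26]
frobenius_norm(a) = 2.98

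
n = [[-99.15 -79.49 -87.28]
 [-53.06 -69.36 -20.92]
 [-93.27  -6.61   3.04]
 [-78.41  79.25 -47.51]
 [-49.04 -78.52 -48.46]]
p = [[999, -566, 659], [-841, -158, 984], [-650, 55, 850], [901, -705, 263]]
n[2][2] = 3.04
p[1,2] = 984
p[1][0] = -841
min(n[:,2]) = -87.28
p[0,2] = 659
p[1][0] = -841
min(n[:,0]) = -99.15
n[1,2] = -20.92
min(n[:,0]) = -99.15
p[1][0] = -841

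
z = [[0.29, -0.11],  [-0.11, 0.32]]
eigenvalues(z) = [0.19, 0.42]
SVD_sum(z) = [[0.18, -0.21],[-0.21, 0.24]] + [[0.11,  0.1], [0.10,  0.08]]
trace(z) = 0.61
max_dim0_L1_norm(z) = 0.43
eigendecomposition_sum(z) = [[0.11, 0.10], [0.1, 0.08]] + [[0.18,-0.21], [-0.21,0.24]]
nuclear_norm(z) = 0.61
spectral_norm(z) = 0.42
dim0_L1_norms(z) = [0.4, 0.43]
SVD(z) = [[-0.66, 0.75], [0.75, 0.66]] @ diag([0.4160180165558726, 0.1939819834441274]) @ [[-0.66, 0.75], [0.75, 0.66]]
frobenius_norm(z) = 0.46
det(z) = 0.08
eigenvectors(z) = [[-0.75, 0.66], [-0.66, -0.75]]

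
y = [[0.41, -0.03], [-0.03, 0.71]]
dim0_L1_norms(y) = [0.44, 0.74]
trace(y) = 1.12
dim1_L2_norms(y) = [0.41, 0.71]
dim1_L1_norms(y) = [0.44, 0.74]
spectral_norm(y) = 0.71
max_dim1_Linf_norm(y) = 0.71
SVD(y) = [[-0.10, 1.00], [1.00, 0.10]] @ diag([0.7129705854077835, 0.4070294145922165]) @ [[-0.1, 1.00], [1.00, 0.1]]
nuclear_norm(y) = 1.12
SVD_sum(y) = [[0.01, -0.07], [-0.07, 0.71]] + [[0.4, 0.04], [0.04, 0.00]]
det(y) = 0.29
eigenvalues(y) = [0.41, 0.71]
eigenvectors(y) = [[-1.0, 0.1],[-0.10, -1.0]]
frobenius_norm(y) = 0.82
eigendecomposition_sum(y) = [[0.4, 0.04], [0.04, 0.00]] + [[0.01, -0.07], [-0.07, 0.71]]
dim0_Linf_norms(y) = [0.41, 0.71]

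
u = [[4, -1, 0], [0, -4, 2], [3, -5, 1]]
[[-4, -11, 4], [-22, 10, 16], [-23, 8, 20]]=u @ [[0, -4, 0], [4, -5, -4], [-3, -5, 0]]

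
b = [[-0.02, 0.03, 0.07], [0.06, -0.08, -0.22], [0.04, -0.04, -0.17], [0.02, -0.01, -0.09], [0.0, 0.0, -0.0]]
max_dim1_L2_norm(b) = 0.24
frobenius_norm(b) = 0.32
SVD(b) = [[-0.24, -0.33, 0.03], [0.75, 0.49, 0.27], [0.55, -0.46, -0.69], [0.28, -0.66, 0.67], [0.0, 0.0, 0.00]] @ diag([0.3235019265549531, 0.02539143593571416, 0.001333602773040751]) @ [[0.24, -0.28, -0.93], [0.16, -0.93, 0.33], [0.96, 0.22, 0.18]]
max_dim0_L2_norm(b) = 0.3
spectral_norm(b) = 0.32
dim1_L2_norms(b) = [0.08, 0.24, 0.18, 0.09, 0.0]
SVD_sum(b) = [[-0.02, 0.02, 0.07], [0.06, -0.07, -0.22], [0.04, -0.05, -0.17], [0.02, -0.03, -0.08], [0.0, 0.0, 0.0]] + [[-0.00, 0.01, -0.0], [0.00, -0.01, 0.00], [-0.0, 0.01, -0.00], [-0.00, 0.02, -0.01], [0.0, 0.00, 0.0]] + [[0.00, 0.00, 0.00], [0.0, 0.0, 0.00], [-0.00, -0.0, -0.0], [0.0, 0.00, 0.0], [0.00, 0.0, 0.00]]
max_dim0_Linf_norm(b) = 0.22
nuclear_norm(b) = 0.35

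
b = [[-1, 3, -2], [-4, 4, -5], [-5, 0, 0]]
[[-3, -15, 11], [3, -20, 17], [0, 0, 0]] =b@[[0, 0, 0], [-3, -5, 3], [-3, 0, -1]]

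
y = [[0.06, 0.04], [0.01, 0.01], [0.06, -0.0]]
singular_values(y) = [0.09, 0.03]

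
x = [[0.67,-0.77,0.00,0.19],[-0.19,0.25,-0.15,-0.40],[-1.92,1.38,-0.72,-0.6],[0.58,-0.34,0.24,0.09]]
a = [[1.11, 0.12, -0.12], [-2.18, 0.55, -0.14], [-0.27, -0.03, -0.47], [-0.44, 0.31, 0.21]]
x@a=[[2.34,-0.28,0.07], [-0.54,-0.0,-0.03], [-4.68,0.36,0.25], [1.28,-0.1,-0.12]]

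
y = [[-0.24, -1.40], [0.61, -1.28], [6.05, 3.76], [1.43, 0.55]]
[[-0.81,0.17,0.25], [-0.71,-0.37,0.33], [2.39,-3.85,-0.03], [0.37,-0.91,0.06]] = y@[[0.04, -0.63, 0.12], [0.57, -0.01, -0.2]]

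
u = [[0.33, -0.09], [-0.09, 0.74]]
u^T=[[0.33, -0.09], [-0.09, 0.74]]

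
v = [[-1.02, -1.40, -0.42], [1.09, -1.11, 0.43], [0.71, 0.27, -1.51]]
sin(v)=[[-1.73, -0.98, -0.51], [0.88, -1.57, -0.07], [0.47, -0.42, -1.07]]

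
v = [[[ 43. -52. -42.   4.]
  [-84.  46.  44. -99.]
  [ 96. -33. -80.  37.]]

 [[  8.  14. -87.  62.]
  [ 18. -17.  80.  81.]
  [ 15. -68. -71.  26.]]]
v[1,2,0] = 15.0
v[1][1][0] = 18.0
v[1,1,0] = 18.0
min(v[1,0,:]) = -87.0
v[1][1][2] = 80.0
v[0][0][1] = -52.0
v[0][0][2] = -42.0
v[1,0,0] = 8.0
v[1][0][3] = 62.0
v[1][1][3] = 81.0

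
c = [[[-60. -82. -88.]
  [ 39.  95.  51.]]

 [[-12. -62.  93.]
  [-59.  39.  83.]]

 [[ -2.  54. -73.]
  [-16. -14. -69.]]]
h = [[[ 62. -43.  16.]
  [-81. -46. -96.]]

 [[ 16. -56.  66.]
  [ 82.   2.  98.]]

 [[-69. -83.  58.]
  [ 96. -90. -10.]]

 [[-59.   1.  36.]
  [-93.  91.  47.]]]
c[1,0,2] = 93.0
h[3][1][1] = 91.0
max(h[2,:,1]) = -83.0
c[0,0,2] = -88.0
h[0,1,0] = -81.0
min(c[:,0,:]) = -88.0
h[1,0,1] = -56.0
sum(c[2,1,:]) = -99.0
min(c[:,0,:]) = -88.0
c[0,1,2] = 51.0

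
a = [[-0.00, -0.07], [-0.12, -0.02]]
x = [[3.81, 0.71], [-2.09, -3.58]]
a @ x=[[0.15, 0.25], [-0.42, -0.01]]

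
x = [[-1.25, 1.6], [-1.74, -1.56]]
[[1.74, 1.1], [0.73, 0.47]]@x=[[-4.09, 1.07], [-1.73, 0.43]]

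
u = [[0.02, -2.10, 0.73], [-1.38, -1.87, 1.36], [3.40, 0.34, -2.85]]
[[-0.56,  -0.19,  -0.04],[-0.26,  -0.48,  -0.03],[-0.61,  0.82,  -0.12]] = u@[[-0.1, 0.20, 0.06], [0.31, 0.08, 0.06], [0.13, -0.04, 0.12]]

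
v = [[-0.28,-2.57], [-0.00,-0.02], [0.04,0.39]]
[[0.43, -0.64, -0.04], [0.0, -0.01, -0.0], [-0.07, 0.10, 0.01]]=v @ [[0.38, -0.57, -0.05], [-0.21, 0.31, 0.02]]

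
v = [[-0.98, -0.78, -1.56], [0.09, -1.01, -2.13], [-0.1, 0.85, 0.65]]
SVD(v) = [[-0.60, 0.79, -0.12], [-0.74, -0.49, 0.46], [0.3, 0.36, 0.88]] @ diag([3.123464548629217, 0.8779058625215642, 0.4424370124738147]) @ [[0.16, 0.47, 0.87], [-0.97, 0.22, 0.06], [0.16, 0.85, -0.49]]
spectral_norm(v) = 3.12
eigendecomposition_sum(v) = [[(-1.03+0j), -0.01+0.00j, -0.94+0.00j],[(-0.03+0j), -0.00+0.00j, (-0.03+0j)],[-0.04+0.00j, -0.00+0.00j, -0.04+0.00j]] + [[(0.02+0.02j), (-0.39-0.05j), (-0.31-0.51j)],  [0.06-0.01j, (-0.5+0.47j), -1.05-0.15j],  [(-0.03-0.03j), (0.43+0.05j), 0.35+0.56j]] + [[0.02-0.02j, -0.39+0.05j, -0.31+0.51j], [0.06+0.01j, -0.50-0.47j, (-1.05+0.15j)], [-0.03+0.03j, 0.43-0.05j, (0.35-0.56j)]]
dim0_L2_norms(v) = [0.99, 1.53, 2.72]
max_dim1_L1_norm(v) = 3.32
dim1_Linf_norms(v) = [1.56, 2.13, 0.85]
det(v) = -1.21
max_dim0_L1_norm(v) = 4.34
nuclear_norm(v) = 4.44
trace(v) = -1.34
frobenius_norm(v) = 3.27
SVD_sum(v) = [[-0.30, -0.88, -1.63], [-0.36, -1.09, -2.00], [0.15, 0.45, 0.82]] + [[-0.68, 0.15, 0.04], [0.42, -0.09, -0.03], [-0.31, 0.07, 0.02]] + [[-0.01, -0.05, 0.03], [0.03, 0.17, -0.10], [0.06, 0.33, -0.19]]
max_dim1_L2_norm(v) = 2.36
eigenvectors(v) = [[1.00+0.00j, (-0.27-0.34j), -0.27+0.34j], [0.03+0.00j, -0.77+0.00j, (-0.77-0j)], [0.04+0.00j, 0.30+0.37j, (0.3-0.37j)]]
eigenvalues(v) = [(-1.07+0j), (-0.13+1.06j), (-0.13-1.06j)]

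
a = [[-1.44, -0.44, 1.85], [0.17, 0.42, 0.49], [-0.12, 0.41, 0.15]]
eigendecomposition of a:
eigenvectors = [[-0.98, -0.88, 0.25], [0.16, 0.33, 0.83], [-0.15, -0.35, 0.5]]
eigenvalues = [-1.09, -0.55, 0.77]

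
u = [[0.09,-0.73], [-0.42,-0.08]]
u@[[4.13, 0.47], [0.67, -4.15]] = [[-0.12, 3.07], [-1.79, 0.13]]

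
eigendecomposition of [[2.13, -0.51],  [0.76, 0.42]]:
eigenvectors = [[0.88, 0.33], [0.47, 0.94]]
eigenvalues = [1.86, 0.69]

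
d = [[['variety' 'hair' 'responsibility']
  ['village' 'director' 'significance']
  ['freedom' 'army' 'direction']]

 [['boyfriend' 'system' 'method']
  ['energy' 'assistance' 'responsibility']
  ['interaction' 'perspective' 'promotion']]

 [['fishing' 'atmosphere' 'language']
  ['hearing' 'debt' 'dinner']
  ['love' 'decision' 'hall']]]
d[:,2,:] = [['freedom', 'army', 'direction'], ['interaction', 'perspective', 'promotion'], ['love', 'decision', 'hall']]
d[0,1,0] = 'village'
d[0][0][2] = 'responsibility'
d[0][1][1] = 'director'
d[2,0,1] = 'atmosphere'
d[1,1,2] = 'responsibility'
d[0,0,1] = 'hair'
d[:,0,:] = [['variety', 'hair', 'responsibility'], ['boyfriend', 'system', 'method'], ['fishing', 'atmosphere', 'language']]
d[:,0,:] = [['variety', 'hair', 'responsibility'], ['boyfriend', 'system', 'method'], ['fishing', 'atmosphere', 'language']]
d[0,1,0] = 'village'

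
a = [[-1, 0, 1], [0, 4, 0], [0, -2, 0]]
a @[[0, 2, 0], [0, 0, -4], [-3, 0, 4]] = [[-3, -2, 4], [0, 0, -16], [0, 0, 8]]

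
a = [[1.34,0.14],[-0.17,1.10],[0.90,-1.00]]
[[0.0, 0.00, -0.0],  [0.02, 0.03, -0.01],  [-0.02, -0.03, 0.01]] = a @ [[0.0, 0.00, -0.00],[0.02, 0.03, -0.01]]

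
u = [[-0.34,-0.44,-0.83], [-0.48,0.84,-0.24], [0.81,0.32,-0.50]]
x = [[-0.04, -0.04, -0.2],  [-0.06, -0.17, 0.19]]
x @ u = [[-0.13, -0.08, 0.14], [0.26, -0.06, -0.0]]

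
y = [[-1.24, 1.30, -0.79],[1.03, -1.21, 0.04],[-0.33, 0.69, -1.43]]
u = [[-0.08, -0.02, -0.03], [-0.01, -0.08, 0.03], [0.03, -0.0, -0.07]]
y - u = [[-1.16, 1.32, -0.76],[1.04, -1.13, 0.01],[-0.36, 0.69, -1.36]]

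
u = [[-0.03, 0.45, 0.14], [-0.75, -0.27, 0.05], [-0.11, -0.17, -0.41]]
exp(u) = [[0.82, 0.36, 0.11], [-0.61, 0.63, -0.01], [-0.03, -0.13, 0.66]]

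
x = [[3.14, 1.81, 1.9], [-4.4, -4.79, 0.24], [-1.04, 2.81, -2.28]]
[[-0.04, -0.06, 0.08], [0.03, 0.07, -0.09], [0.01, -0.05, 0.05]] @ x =[[0.06, 0.44, -0.27], [-0.12, -0.53, 0.28], [0.2, 0.4, -0.11]]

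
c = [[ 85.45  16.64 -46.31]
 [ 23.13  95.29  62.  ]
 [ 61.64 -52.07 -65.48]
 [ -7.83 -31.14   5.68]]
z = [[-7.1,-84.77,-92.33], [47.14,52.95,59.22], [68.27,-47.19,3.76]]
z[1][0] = 47.14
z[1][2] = 59.22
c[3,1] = -31.14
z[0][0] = -7.1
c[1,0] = 23.13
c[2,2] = -65.48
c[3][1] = -31.14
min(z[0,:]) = -92.33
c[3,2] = 5.68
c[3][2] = 5.68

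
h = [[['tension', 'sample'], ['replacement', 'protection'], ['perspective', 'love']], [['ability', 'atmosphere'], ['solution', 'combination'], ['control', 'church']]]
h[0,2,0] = 'perspective'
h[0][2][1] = 'love'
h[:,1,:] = [['replacement', 'protection'], ['solution', 'combination']]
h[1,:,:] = [['ability', 'atmosphere'], ['solution', 'combination'], ['control', 'church']]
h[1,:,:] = [['ability', 'atmosphere'], ['solution', 'combination'], ['control', 'church']]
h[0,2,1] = 'love'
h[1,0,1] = 'atmosphere'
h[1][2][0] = 'control'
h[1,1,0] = 'solution'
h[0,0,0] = 'tension'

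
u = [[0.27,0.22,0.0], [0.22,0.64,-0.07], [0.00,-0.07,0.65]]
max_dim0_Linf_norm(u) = 0.65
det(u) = 0.08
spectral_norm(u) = 0.78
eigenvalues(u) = [0.17, 0.62, 0.78]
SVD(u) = [[-0.36, 0.25, -0.90], [-0.82, 0.39, 0.43], [0.46, 0.89, 0.06]] @ diag([0.7750276618141685, 0.6192474285315568, 0.16572490965427478]) @ [[-0.36, -0.82, 0.46], [0.25, 0.39, 0.89], [-0.9, 0.43, 0.06]]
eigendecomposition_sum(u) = [[0.13, -0.06, -0.01], [-0.06, 0.03, 0.00], [-0.01, 0.0, 0.0]] + [[0.04, 0.06, 0.13],[0.06, 0.09, 0.21],[0.13, 0.21, 0.49]] + [[0.1, 0.22, -0.13], [0.22, 0.52, -0.29], [-0.13, -0.29, 0.16]]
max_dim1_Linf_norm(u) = 0.65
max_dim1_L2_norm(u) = 0.68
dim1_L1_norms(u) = [0.49, 0.93, 0.72]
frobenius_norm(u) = 1.01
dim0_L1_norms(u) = [0.49, 0.93, 0.72]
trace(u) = 1.56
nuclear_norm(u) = 1.56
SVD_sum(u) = [[0.1, 0.22, -0.13], [0.22, 0.52, -0.29], [-0.13, -0.29, 0.16]] + [[0.04,0.06,0.13], [0.06,0.09,0.21], [0.13,0.21,0.49]] + [[0.13, -0.06, -0.01], [-0.06, 0.03, 0.0], [-0.01, 0.00, 0.0]]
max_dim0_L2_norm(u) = 0.68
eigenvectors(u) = [[0.9, 0.25, -0.36], [-0.43, 0.39, -0.82], [-0.06, 0.89, 0.46]]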